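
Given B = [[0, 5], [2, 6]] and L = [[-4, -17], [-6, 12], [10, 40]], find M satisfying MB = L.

M = [[-1, -2], [6, -3], [2, 5]]

B is on the right of M, so right-multiply by B⁻¹: M = LB⁻¹.
B has determinant -10; B⁻¹ = [[-3/5, 1/2], [1/5, 0]].
M = LB⁻¹ = [[-4, -17], [-6, 12], [10, 40]] · [[-3/5, 1/2], [1/5, 0]] = [[-1, -2], [6, -3], [2, 5]].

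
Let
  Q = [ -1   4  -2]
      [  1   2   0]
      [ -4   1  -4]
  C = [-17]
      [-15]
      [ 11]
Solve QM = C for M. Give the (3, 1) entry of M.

1

Left-multiplying both sides by Q⁻¹ gives M = Q⁻¹C.
Q has determinant 6; Q⁻¹ = [[-4/3, 7/3, 2/3], [2/3, -2/3, -1/3], [3/2, -5/2, -1]].
M = Q⁻¹C = [[-4/3, 7/3, 2/3], [2/3, -2/3, -1/3], [3/2, -5/2, -1]] · [[-17], [-15], [11]] = [[-5], [-5], [1]].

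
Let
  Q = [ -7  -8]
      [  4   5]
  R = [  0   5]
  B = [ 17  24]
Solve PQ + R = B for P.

P = [[-3, -1]]

PQ = B − R = [[17, 19]].
Right-multiplying both sides by Q⁻¹ gives P = (B − R)Q⁻¹.
det Q = -3, so Q⁻¹ = [[-5/3, -8/3], [4/3, 7/3]].
P = (B − R)Q⁻¹ = [[-3, -1]].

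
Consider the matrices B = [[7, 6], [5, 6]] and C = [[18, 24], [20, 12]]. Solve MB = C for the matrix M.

Right-multiplying both sides by B⁻¹ gives M = CB⁻¹.
B has determinant 12; B⁻¹ = [[1/2, -1/2], [-5/12, 7/12]].
M = CB⁻¹ = [[18, 24], [20, 12]] · [[1/2, -1/2], [-5/12, 7/12]] = [[-1, 5], [5, -3]].

M = [[-1, 5], [5, -3]]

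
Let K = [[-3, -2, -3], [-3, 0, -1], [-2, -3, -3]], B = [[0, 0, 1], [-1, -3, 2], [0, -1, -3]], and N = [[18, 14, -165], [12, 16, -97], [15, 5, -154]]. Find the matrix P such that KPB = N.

Isolating P: multiply by K⁻¹ from the left and B⁻¹ from the right, so P = K⁻¹NB⁻¹.
K has determinant -4; K⁻¹ = [[3/4, -3/4, -1/2], [7/4, -3/4, -3/2], [-9/4, 5/4, 3/2]].
det B = 1; the adjugate gives B⁻¹ = [[11, -1, 3], [-3, 0, -1], [1, 0, 0]].
K⁻¹N = [[-3, -4, 26], [0, 5, 15], [-3, -4, 19]].
P = (K⁻¹N)B⁻¹ = [[5, 3, -5], [0, 0, -5], [-2, 3, -5]].

P = [[5, 3, -5], [0, 0, -5], [-2, 3, -5]]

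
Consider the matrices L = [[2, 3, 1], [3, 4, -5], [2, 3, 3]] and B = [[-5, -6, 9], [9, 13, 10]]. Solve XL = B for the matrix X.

Since L sits to the right of X, X = BL⁻¹.
L has determinant -2; L⁻¹ = [[-27/2, 3, 19/2], [19/2, -2, -13/2], [-1/2, 0, 1/2]].
X = BL⁻¹ = [[-5, -6, 9], [9, 13, 10]] · [[-27/2, 3, 19/2], [19/2, -2, -13/2], [-1/2, 0, 1/2]] = [[6, -3, -4], [-3, 1, 6]].

X = [[6, -3, -4], [-3, 1, 6]]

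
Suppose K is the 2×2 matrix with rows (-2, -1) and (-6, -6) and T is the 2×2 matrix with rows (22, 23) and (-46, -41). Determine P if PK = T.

Since K sits to the right of P, P = TK⁻¹.
det K = 6, so K⁻¹ = [[-1, 1/6], [1, -1/3]].
P = TK⁻¹ = [[22, 23], [-46, -41]] · [[-1, 1/6], [1, -1/3]] = [[1, -4], [5, 6]].

P = [[1, -4], [5, 6]]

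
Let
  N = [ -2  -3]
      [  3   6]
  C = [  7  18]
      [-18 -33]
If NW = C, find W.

Left-multiplying both sides by N⁻¹ gives W = N⁻¹C.
det N = -3, so N⁻¹ = [[-2, -1], [1, 2/3]].
W = N⁻¹C = [[-2, -1], [1, 2/3]] · [[7, 18], [-18, -33]] = [[4, -3], [-5, -4]].

W = [[4, -3], [-5, -4]]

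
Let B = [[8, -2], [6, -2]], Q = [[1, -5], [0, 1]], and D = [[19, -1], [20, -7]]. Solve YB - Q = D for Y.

YB = D + Q = [[20, -6], [20, -6]].
Since B sits to the right of Y, Y = (D + Q)B⁻¹.
B has determinant -4; B⁻¹ = [[1/2, -1/2], [3/2, -2]].
Y = (D + Q)B⁻¹ = [[1, 2], [1, 2]].

Y = [[1, 2], [1, 2]]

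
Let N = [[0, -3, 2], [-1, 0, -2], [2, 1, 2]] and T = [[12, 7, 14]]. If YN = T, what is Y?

Y = [[-1, -4, 4]]

Since N sits to the right of Y, Y = TN⁻¹.
det N = 4, so N⁻¹ = [[1/2, 2, 3/2], [-1/2, -1, -1/2], [-1/4, -3/2, -3/4]].
Y = TN⁻¹ = [[12, 7, 14]] · [[1/2, 2, 3/2], [-1/2, -1, -1/2], [-1/4, -3/2, -3/4]] = [[-1, -4, 4]].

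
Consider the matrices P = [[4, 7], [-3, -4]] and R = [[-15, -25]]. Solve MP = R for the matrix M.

Right-multiplying both sides by P⁻¹ gives M = RP⁻¹.
P has determinant 5; P⁻¹ = [[-4/5, -7/5], [3/5, 4/5]].
M = RP⁻¹ = [[-15, -25]] · [[-4/5, -7/5], [3/5, 4/5]] = [[-3, 1]].

M = [[-3, 1]]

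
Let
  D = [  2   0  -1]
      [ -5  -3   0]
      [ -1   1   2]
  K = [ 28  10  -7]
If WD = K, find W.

Since D sits to the right of W, W = KD⁻¹.
det D = -4; the adjugate gives D⁻¹ = [[3/2, 1/4, 3/4], [-5/2, -3/4, -5/4], [2, 1/2, 3/2]].
W = KD⁻¹ = [[28, 10, -7]] · [[3/2, 1/4, 3/4], [-5/2, -3/4, -5/4], [2, 1/2, 3/2]] = [[3, -4, -2]].

W = [[3, -4, -2]]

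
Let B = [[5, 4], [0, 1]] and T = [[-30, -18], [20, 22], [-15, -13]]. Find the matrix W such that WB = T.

W = [[-6, 6], [4, 6], [-3, -1]]

Since B sits to the right of W, W = TB⁻¹.
B has determinant 5; B⁻¹ = [[1/5, -4/5], [0, 1]].
W = TB⁻¹ = [[-30, -18], [20, 22], [-15, -13]] · [[1/5, -4/5], [0, 1]] = [[-6, 6], [4, 6], [-3, -1]].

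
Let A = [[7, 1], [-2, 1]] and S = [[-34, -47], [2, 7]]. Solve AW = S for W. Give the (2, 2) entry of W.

Left-multiplying both sides by A⁻¹ gives W = A⁻¹S.
A has determinant 9; A⁻¹ = [[1/9, -1/9], [2/9, 7/9]].
W = A⁻¹S = [[1/9, -1/9], [2/9, 7/9]] · [[-34, -47], [2, 7]] = [[-4, -6], [-6, -5]].

-5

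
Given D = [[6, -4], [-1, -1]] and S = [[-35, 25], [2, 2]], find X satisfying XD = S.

X = [[-6, -1], [0, -2]]

Since D sits to the right of X, X = SD⁻¹.
det D = -10, so D⁻¹ = [[1/10, -2/5], [-1/10, -3/5]].
X = SD⁻¹ = [[-35, 25], [2, 2]] · [[1/10, -2/5], [-1/10, -3/5]] = [[-6, -1], [0, -2]].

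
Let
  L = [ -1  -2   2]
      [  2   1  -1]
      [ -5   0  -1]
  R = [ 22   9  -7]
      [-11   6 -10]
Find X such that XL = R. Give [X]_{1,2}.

Since L sits to the right of X, X = RL⁻¹.
L has determinant -3; L⁻¹ = [[1/3, 2/3, 0], [-7/3, -11/3, -1], [-5/3, -10/3, -1]].
X = RL⁻¹ = [[22, 9, -7], [-11, 6, -10]] · [[1/3, 2/3, 0], [-7/3, -11/3, -1], [-5/3, -10/3, -1]] = [[-2, 5, -2], [-1, 4, 4]].

5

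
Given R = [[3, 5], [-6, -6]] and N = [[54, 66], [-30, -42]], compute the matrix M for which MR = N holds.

M = [[6, -6], [-6, 2]]

R is on the right of M, so right-multiply by R⁻¹: M = NR⁻¹.
R has determinant 12; R⁻¹ = [[-1/2, -5/12], [1/2, 1/4]].
M = NR⁻¹ = [[54, 66], [-30, -42]] · [[-1/2, -5/12], [1/2, 1/4]] = [[6, -6], [-6, 2]].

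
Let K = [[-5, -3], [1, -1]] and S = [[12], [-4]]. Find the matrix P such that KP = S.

Since K multiplies P on the left, P = K⁻¹S.
det K = 8; the adjugate gives K⁻¹ = [[-1/8, 3/8], [-1/8, -5/8]].
P = K⁻¹S = [[-1/8, 3/8], [-1/8, -5/8]] · [[12], [-4]] = [[-3], [1]].

P = [[-3], [1]]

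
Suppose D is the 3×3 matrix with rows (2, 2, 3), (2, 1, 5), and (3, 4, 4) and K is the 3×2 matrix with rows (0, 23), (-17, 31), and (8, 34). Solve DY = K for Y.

Since D multiplies Y on the left, Y = D⁻¹K.
D has determinant -3; D⁻¹ = [[16/3, -4/3, -7/3], [-7/3, 1/3, 4/3], [-5/3, 2/3, 2/3]].
Y = D⁻¹K = [[16/3, -4/3, -7/3], [-7/3, 1/3, 4/3], [-5/3, 2/3, 2/3]] · [[0, 23], [-17, 31], [8, 34]] = [[4, 2], [5, 2], [-6, 5]].

Y = [[4, 2], [5, 2], [-6, 5]]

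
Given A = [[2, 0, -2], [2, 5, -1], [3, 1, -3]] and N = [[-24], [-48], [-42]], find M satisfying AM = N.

A is on the left of M, so left-multiply by A⁻¹: M = A⁻¹N.
det A = -2; the adjugate gives A⁻¹ = [[7, 1, -5], [-3/2, 0, 1], [13/2, 1, -5]].
M = A⁻¹N = [[7, 1, -5], [-3/2, 0, 1], [13/2, 1, -5]] · [[-24], [-48], [-42]] = [[-6], [-6], [6]].

M = [[-6], [-6], [6]]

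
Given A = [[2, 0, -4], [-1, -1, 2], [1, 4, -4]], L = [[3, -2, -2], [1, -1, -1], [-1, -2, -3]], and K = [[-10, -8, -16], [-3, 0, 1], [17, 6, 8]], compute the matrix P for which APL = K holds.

P = [[1, 0, -2], [3, -4, -3], [-1, 5, -3]]

P = A⁻¹KL⁻¹ (apply A⁻¹ on the left and L⁻¹ on the right).
A has determinant 4; A⁻¹ = [[-1, -4, -1], [-1/2, -1, 0], [-3/4, -2, -1/2]].
L has determinant 1; L⁻¹ = [[1, -2, 0], [4, -11, 1], [-3, 8, -1]].
A⁻¹K = [[5, 2, 4], [8, 4, 7], [5, 3, 6]].
P = (A⁻¹K)L⁻¹ = [[1, 0, -2], [3, -4, -3], [-1, 5, -3]].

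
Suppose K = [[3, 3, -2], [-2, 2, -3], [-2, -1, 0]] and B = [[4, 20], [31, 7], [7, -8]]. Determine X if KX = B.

X = [[-5, 2], [3, 4], [-5, -1]]

Since K multiplies X on the left, X = K⁻¹B.
K has determinant -3; K⁻¹ = [[1, -2/3, 5/3], [-2, 4/3, -13/3], [-2, 1, -4]].
X = K⁻¹B = [[1, -2/3, 5/3], [-2, 4/3, -13/3], [-2, 1, -4]] · [[4, 20], [31, 7], [7, -8]] = [[-5, 2], [3, 4], [-5, -1]].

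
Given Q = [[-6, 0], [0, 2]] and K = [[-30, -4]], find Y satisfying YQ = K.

Since Q sits to the right of Y, Y = KQ⁻¹.
det Q = -12; the adjugate gives Q⁻¹ = [[-1/6, 0], [0, 1/2]].
Y = KQ⁻¹ = [[-30, -4]] · [[-1/6, 0], [0, 1/2]] = [[5, -2]].

Y = [[5, -2]]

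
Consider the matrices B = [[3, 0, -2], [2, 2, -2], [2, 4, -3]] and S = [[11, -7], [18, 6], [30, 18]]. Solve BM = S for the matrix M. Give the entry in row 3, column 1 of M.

B is on the left of M, so left-multiply by B⁻¹: M = B⁻¹S.
det B = -2, so B⁻¹ = [[-1, 4, -2], [-1, 5/2, -1], [-2, 6, -3]].
M = B⁻¹S = [[-1, 4, -2], [-1, 5/2, -1], [-2, 6, -3]] · [[11, -7], [18, 6], [30, 18]] = [[1, -5], [4, 4], [-4, -4]].

-4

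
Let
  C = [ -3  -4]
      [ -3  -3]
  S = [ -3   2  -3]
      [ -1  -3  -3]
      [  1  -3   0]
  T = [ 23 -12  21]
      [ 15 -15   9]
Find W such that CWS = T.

W = C⁻¹TS⁻¹ (apply C⁻¹ on the left and S⁻¹ on the right).
det C = -3, so C⁻¹ = [[1, -4/3], [-1, 1]].
det S = 3, so S⁻¹ = [[-3, 3, -5], [-1, 1, -2], [2, -7/3, 11/3]].
C⁻¹T = [[3, 8, 9], [-8, -3, -12]].
W = (C⁻¹T)S⁻¹ = [[1, -4, 2], [3, 1, 2]].

W = [[1, -4, 2], [3, 1, 2]]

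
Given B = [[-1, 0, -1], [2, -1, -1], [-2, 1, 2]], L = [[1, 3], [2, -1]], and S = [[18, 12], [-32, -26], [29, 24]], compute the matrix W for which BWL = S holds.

Isolating W: multiply by B⁻¹ from the left and L⁻¹ from the right, so W = B⁻¹SL⁻¹.
det B = 1; the adjugate gives B⁻¹ = [[-1, -1, -1], [-2, -4, -3], [0, 1, 1]].
det L = -7; the adjugate gives L⁻¹ = [[1/7, 3/7], [2/7, -1/7]].
B⁻¹S = [[-15, -10], [5, 8], [-3, -2]].
W = (B⁻¹S)L⁻¹ = [[-5, -5], [3, 1], [-1, -1]].

W = [[-5, -5], [3, 1], [-1, -1]]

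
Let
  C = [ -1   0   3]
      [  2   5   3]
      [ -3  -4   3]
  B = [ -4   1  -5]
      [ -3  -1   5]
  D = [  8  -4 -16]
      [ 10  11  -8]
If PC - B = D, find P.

PC = D + B = [[4, -3, -21], [7, 10, -3]].
Since C sits to the right of P, P = (D + B)C⁻¹.
C has determinant -6; C⁻¹ = [[-9/2, 2, 5/2], [5/2, -1, -3/2], [-7/6, 2/3, 5/6]].
P = (D + B)C⁻¹ = [[-1, -3, -3], [-3, 2, 0]].

P = [[-1, -3, -3], [-3, 2, 0]]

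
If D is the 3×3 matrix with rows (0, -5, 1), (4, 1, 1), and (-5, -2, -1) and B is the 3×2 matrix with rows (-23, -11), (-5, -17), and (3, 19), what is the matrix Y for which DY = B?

Y = [[-3, -3], [5, 1], [2, -6]]

Since D multiplies Y on the left, Y = D⁻¹B.
det D = 2; the adjugate gives D⁻¹ = [[1/2, -7/2, -3], [-1/2, 5/2, 2], [-3/2, 25/2, 10]].
Y = D⁻¹B = [[1/2, -7/2, -3], [-1/2, 5/2, 2], [-3/2, 25/2, 10]] · [[-23, -11], [-5, -17], [3, 19]] = [[-3, -3], [5, 1], [2, -6]].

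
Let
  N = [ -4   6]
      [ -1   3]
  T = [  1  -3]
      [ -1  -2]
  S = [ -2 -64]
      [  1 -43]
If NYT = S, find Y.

Y = [[3, 1], [4, 3]]

Isolating Y: multiply by N⁻¹ from the left and T⁻¹ from the right, so Y = N⁻¹ST⁻¹.
N has determinant -6; N⁻¹ = [[-1/2, 1], [-1/6, 2/3]].
det T = -5, so T⁻¹ = [[2/5, -3/5], [-1/5, -1/5]].
N⁻¹S = [[2, -11], [1, -18]].
Y = (N⁻¹S)T⁻¹ = [[3, 1], [4, 3]].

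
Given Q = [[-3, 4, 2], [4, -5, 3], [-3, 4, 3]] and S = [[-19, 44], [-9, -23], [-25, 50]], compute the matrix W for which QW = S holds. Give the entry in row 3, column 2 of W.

Since Q multiplies W on the left, W = Q⁻¹S.
det Q = -1; the adjugate gives Q⁻¹ = [[27, 4, -22], [21, 3, -17], [-1, 0, 1]].
W = Q⁻¹S = [[27, 4, -22], [21, 3, -17], [-1, 0, 1]] · [[-19, 44], [-9, -23], [-25, 50]] = [[1, -4], [-1, 5], [-6, 6]].

6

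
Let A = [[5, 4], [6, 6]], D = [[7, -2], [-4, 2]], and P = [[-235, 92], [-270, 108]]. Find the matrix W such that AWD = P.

W = A⁻¹PD⁻¹ (apply A⁻¹ on the left and D⁻¹ on the right).
det A = 6; the adjugate gives A⁻¹ = [[1, -2/3], [-1, 5/6]].
det D = 6; the adjugate gives D⁻¹ = [[1/3, 1/3], [2/3, 7/6]].
A⁻¹P = [[-55, 20], [10, -2]].
W = (A⁻¹P)D⁻¹ = [[-5, 5], [2, 1]].

W = [[-5, 5], [2, 1]]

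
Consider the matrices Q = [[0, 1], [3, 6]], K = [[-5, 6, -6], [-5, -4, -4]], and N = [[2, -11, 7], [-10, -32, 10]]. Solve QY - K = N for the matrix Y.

Y = [[1, -2, 0], [-3, -5, 1]]

QY = N + K = [[-3, -5, 1], [-15, -36, 6]].
Left-multiplying both sides by Q⁻¹ gives Y = Q⁻¹(N + K).
det Q = -3; the adjugate gives Q⁻¹ = [[-2, 1/3], [1, 0]].
Y = Q⁻¹(N + K) = [[1, -2, 0], [-3, -5, 1]].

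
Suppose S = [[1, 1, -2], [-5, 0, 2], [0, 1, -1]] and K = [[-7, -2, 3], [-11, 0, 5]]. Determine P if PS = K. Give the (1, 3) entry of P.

S is on the right of P, so right-multiply by S⁻¹: P = KS⁻¹.
S has determinant 3; S⁻¹ = [[-2/3, -1/3, 2/3], [-5/3, -1/3, 8/3], [-5/3, -1/3, 5/3]].
P = KS⁻¹ = [[-7, -2, 3], [-11, 0, 5]] · [[-2/3, -1/3, 2/3], [-5/3, -1/3, 8/3], [-5/3, -1/3, 5/3]] = [[3, 2, -5], [-1, 2, 1]].

-5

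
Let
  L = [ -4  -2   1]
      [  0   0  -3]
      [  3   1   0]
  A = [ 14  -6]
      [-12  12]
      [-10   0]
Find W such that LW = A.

L is on the left of W, so left-multiply by L⁻¹: W = L⁻¹A.
det L = 6; the adjugate gives L⁻¹ = [[1/2, 1/6, 1], [-3/2, -1/2, -2], [0, -1/3, 0]].
W = L⁻¹A = [[1/2, 1/6, 1], [-3/2, -1/2, -2], [0, -1/3, 0]] · [[14, -6], [-12, 12], [-10, 0]] = [[-5, -1], [5, 3], [4, -4]].

W = [[-5, -1], [5, 3], [4, -4]]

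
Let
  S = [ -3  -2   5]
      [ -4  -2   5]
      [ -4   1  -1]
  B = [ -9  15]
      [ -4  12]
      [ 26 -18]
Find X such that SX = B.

X = [[-5, 3], [2, -2], [-4, 4]]

Left-multiplying both sides by S⁻¹ gives X = S⁻¹B.
S has determinant -3; S⁻¹ = [[1, -1, 0], [8, -23/3, 5/3], [4, -11/3, 2/3]].
X = S⁻¹B = [[1, -1, 0], [8, -23/3, 5/3], [4, -11/3, 2/3]] · [[-9, 15], [-4, 12], [26, -18]] = [[-5, 3], [2, -2], [-4, 4]].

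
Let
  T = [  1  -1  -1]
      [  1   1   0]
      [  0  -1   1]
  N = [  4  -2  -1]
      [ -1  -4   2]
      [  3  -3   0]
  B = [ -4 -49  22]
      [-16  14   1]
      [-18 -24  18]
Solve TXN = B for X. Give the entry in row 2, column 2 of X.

Left-multiply by T⁻¹ and right-multiply by N⁻¹: X = T⁻¹BN⁻¹.
T has determinant 3; T⁻¹ = [[1/3, 2/3, 1/3], [-1/3, 1/3, -1/3], [-1/3, 1/3, 2/3]].
det N = -3, so N⁻¹ = [[-2, -1, 8/3], [-2, -1, 7/3], [-5, -2, 6]].
T⁻¹B = [[-18, -15, 14], [2, 29, -13], [-16, 5, 5]].
X = (T⁻¹B)N⁻¹ = [[-4, 5, 1], [3, -5, -5], [-3, 1, -1]].

-5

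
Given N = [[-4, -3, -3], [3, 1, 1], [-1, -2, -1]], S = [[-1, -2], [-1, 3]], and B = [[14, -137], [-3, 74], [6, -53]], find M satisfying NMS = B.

Left-multiply by N⁻¹ and right-multiply by S⁻¹: M = N⁻¹BS⁻¹.
det N = 5, so N⁻¹ = [[1/5, 3/5, 0], [2/5, 1/5, -1], [-1, -1, 1]].
det S = -5; the adjugate gives S⁻¹ = [[-3/5, -2/5], [-1/5, 1/5]].
N⁻¹B = [[1, 17], [-1, 13], [-5, 10]].
M = (N⁻¹B)S⁻¹ = [[-4, 3], [-2, 3], [1, 4]].

M = [[-4, 3], [-2, 3], [1, 4]]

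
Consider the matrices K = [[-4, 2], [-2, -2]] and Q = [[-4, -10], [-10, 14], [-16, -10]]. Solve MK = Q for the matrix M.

M = [[-1, 4], [4, -3], [1, 6]]

Right-multiplying both sides by K⁻¹ gives M = QK⁻¹.
det K = 12; the adjugate gives K⁻¹ = [[-1/6, -1/6], [1/6, -1/3]].
M = QK⁻¹ = [[-4, -10], [-10, 14], [-16, -10]] · [[-1/6, -1/6], [1/6, -1/3]] = [[-1, 4], [4, -3], [1, 6]].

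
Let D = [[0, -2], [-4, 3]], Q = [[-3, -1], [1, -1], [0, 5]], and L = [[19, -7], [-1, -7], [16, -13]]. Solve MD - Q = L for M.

M = [[-2, -4], [4, 0], [-2, -4]]

MD = L + Q = [[16, -8], [0, -8], [16, -8]].
Since D sits to the right of M, M = (L + Q)D⁻¹.
det D = -8, so D⁻¹ = [[-3/8, -1/4], [-1/2, 0]].
M = (L + Q)D⁻¹ = [[-2, -4], [4, 0], [-2, -4]].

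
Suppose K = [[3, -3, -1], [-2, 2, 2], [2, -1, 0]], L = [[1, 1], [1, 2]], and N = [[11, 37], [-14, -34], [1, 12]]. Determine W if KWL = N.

W = [[-4, 3], [2, -5], [-3, -2]]

Left-multiply by K⁻¹ and right-multiply by L⁻¹: W = K⁻¹NL⁻¹.
K has determinant -4; K⁻¹ = [[-1/2, -1/4, 1], [-1, -1/2, 1], [1/2, 3/4, 0]].
L has determinant 1; L⁻¹ = [[2, -1], [-1, 1]].
K⁻¹N = [[-1, 2], [-3, -8], [-5, -7]].
W = (K⁻¹N)L⁻¹ = [[-4, 3], [2, -5], [-3, -2]].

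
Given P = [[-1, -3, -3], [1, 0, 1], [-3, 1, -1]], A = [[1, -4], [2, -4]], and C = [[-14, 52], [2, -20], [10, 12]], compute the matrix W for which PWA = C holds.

Left-multiply by P⁻¹ and right-multiply by A⁻¹: W = P⁻¹CA⁻¹.
det P = 4, so P⁻¹ = [[-1/4, -3/2, -3/4], [-1/2, -2, -1/2], [1/4, 5/2, 3/4]].
det A = 4, so A⁻¹ = [[-1, 1], [-1/2, 1/4]].
P⁻¹C = [[-7, 8], [-2, 8], [9, -28]].
W = (P⁻¹C)A⁻¹ = [[3, -5], [-2, 0], [5, 2]].

W = [[3, -5], [-2, 0], [5, 2]]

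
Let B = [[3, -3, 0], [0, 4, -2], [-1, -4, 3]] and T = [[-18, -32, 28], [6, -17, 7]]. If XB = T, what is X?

X = [[-4, -5, 6], [3, 1, 3]]

B is on the right of X, so right-multiply by B⁻¹: X = TB⁻¹.
det B = 6; the adjugate gives B⁻¹ = [[2/3, 3/2, 1], [1/3, 3/2, 1], [2/3, 5/2, 2]].
X = TB⁻¹ = [[-18, -32, 28], [6, -17, 7]] · [[2/3, 3/2, 1], [1/3, 3/2, 1], [2/3, 5/2, 2]] = [[-4, -5, 6], [3, 1, 3]].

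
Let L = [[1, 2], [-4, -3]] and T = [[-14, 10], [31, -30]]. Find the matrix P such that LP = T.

Since L multiplies P on the left, P = L⁻¹T.
L has determinant 5; L⁻¹ = [[-3/5, -2/5], [4/5, 1/5]].
P = L⁻¹T = [[-3/5, -2/5], [4/5, 1/5]] · [[-14, 10], [31, -30]] = [[-4, 6], [-5, 2]].

P = [[-4, 6], [-5, 2]]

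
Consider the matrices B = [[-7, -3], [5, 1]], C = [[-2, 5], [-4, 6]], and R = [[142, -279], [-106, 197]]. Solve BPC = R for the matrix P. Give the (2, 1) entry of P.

4

Isolating P: multiply by B⁻¹ from the left and C⁻¹ from the right, so P = B⁻¹RC⁻¹.
det B = 8, so B⁻¹ = [[1/8, 3/8], [-5/8, -7/8]].
C has determinant 8; C⁻¹ = [[3/4, -5/8], [1/2, -1/4]].
B⁻¹R = [[-22, 39], [4, 2]].
P = (B⁻¹R)C⁻¹ = [[3, 4], [4, -3]].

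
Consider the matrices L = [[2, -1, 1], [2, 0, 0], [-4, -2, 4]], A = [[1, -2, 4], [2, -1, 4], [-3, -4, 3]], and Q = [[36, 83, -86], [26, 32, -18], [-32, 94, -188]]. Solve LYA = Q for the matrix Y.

Y = [[-4, 4, -3], [4, -1, 4], [-4, -4, -4]]

Left-multiply by L⁻¹ and right-multiply by A⁻¹: Y = L⁻¹QA⁻¹.
L has determinant 4; L⁻¹ = [[0, 1/2, 0], [-2, 3, 1/2], [-1, 2, 1/2]].
A has determinant 5; A⁻¹ = [[13/5, -2, -4/5], [-18/5, 3, 4/5], [-11/5, 2, 3/5]].
L⁻¹Q = [[13, 16, -9], [-10, -23, 24], [0, 28, -44]].
Y = (L⁻¹Q)A⁻¹ = [[-4, 4, -3], [4, -1, 4], [-4, -4, -4]].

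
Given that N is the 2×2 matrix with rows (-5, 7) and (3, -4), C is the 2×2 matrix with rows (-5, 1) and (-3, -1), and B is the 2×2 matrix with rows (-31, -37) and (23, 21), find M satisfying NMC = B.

Isolating M: multiply by N⁻¹ from the left and C⁻¹ from the right, so M = N⁻¹BC⁻¹.
det N = -1, so N⁻¹ = [[4, 7], [3, 5]].
det C = 8; the adjugate gives C⁻¹ = [[-1/8, -1/8], [3/8, -5/8]].
N⁻¹B = [[37, -1], [22, -6]].
M = (N⁻¹B)C⁻¹ = [[-5, -4], [-5, 1]].

M = [[-5, -4], [-5, 1]]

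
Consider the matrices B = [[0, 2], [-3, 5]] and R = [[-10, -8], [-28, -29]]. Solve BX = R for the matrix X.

X = [[1, 3], [-5, -4]]

Left-multiplying both sides by B⁻¹ gives X = B⁻¹R.
B has determinant 6; B⁻¹ = [[5/6, -1/3], [1/2, 0]].
X = B⁻¹R = [[5/6, -1/3], [1/2, 0]] · [[-10, -8], [-28, -29]] = [[1, 3], [-5, -4]].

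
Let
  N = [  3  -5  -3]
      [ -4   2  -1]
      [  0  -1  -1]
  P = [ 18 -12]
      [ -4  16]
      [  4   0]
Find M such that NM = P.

M = [[2, -4], [0, 0], [-4, 0]]

Left-multiplying both sides by N⁻¹ gives M = N⁻¹P.
det N = -1; the adjugate gives N⁻¹ = [[3, 2, -11], [4, 3, -15], [-4, -3, 14]].
M = N⁻¹P = [[3, 2, -11], [4, 3, -15], [-4, -3, 14]] · [[18, -12], [-4, 16], [4, 0]] = [[2, -4], [0, 0], [-4, 0]].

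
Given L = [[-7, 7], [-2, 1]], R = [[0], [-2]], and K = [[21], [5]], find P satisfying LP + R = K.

P = [[-4], [-1]]

LP = K − R = [[21], [7]].
L is on the left of P, so left-multiply by L⁻¹: P = L⁻¹(K − R).
det L = 7, so L⁻¹ = [[1/7, -1], [2/7, -1]].
P = L⁻¹(K − R) = [[-4], [-1]].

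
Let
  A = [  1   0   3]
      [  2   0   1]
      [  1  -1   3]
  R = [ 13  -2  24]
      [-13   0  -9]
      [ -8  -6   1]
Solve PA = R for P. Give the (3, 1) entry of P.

A is on the right of P, so right-multiply by A⁻¹: P = RA⁻¹.
det A = -5, so A⁻¹ = [[-1/5, 3/5, 0], [1, 0, -1], [2/5, -1/5, 0]].
P = RA⁻¹ = [[13, -2, 24], [-13, 0, -9], [-8, -6, 1]] · [[-1/5, 3/5, 0], [1, 0, -1], [2/5, -1/5, 0]] = [[5, 3, 2], [-1, -6, 0], [-4, -5, 6]].

-4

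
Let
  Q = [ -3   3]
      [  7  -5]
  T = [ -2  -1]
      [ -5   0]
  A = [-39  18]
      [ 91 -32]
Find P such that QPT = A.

Isolating P: multiply by Q⁻¹ from the left and T⁻¹ from the right, so P = Q⁻¹AT⁻¹.
det Q = -6; the adjugate gives Q⁻¹ = [[5/6, 1/2], [7/6, 1/2]].
T has determinant -5; T⁻¹ = [[0, -1/5], [-1, 2/5]].
Q⁻¹A = [[13, -1], [0, 5]].
P = (Q⁻¹A)T⁻¹ = [[1, -3], [-5, 2]].

P = [[1, -3], [-5, 2]]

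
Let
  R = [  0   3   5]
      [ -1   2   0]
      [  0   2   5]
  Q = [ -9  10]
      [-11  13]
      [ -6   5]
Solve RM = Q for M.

M = [[5, -3], [-3, 5], [0, -1]]

R is on the left of M, so left-multiply by R⁻¹: M = R⁻¹Q.
R has determinant 5; R⁻¹ = [[2, -1, -2], [1, 0, -1], [-2/5, 0, 3/5]].
M = R⁻¹Q = [[2, -1, -2], [1, 0, -1], [-2/5, 0, 3/5]] · [[-9, 10], [-11, 13], [-6, 5]] = [[5, -3], [-3, 5], [0, -1]].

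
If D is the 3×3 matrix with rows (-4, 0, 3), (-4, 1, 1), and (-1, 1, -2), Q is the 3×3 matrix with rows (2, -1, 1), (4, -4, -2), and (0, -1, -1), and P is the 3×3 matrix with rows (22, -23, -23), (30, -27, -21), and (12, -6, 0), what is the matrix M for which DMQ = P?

M = [[2, -2, 4], [0, 3, 2], [-1, 1, 2]]

Isolating M: multiply by D⁻¹ from the left and Q⁻¹ from the right, so M = D⁻¹PQ⁻¹.
det D = 3; the adjugate gives D⁻¹ = [[-1, 1, -1], [-3, 11/3, -8/3], [-1, 4/3, -4/3]].
Q has determinant -4; Q⁻¹ = [[-1/2, 1/2, -3/2], [-1, 1/2, -2], [1, -1/2, 1]].
D⁻¹P = [[-4, 2, 2], [12, -14, -8], [2, -5, -5]].
M = (D⁻¹P)Q⁻¹ = [[2, -2, 4], [0, 3, 2], [-1, 1, 2]].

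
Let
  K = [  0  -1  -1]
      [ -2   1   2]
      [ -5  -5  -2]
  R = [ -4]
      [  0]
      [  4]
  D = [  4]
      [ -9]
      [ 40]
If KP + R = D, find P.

KP = D − R = [[8], [-9], [36]].
K is on the left of P, so left-multiply by K⁻¹: P = K⁻¹(D − R).
K has determinant -1; K⁻¹ = [[-8, -3, 1], [14, 5, -2], [-15, -5, 2]].
P = K⁻¹(D − R) = [[-1], [-5], [-3]].

P = [[-1], [-5], [-3]]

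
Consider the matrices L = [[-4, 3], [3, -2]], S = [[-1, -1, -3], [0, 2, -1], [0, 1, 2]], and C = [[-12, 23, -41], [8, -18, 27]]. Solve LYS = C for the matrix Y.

Isolating Y: multiply by L⁻¹ from the left and S⁻¹ from the right, so Y = L⁻¹CS⁻¹.
det L = -1; the adjugate gives L⁻¹ = [[2, 3], [3, 4]].
S has determinant -5; S⁻¹ = [[-1, 1/5, -7/5], [0, 2/5, 1/5], [0, -1/5, 2/5]].
L⁻¹C = [[0, -8, -1], [-4, -3, -15]].
Y = (L⁻¹C)S⁻¹ = [[0, -3, -2], [4, 1, -1]].

Y = [[0, -3, -2], [4, 1, -1]]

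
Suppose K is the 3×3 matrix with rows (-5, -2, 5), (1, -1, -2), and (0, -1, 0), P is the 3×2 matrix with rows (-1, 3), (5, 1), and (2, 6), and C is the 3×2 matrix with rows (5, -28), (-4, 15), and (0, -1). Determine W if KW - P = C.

W = [[1, 3], [-2, -5], [1, -4]]

KW = C + P = [[4, -25], [1, 16], [2, 5]].
Since K multiplies W on the left, W = K⁻¹(C + P).
K has determinant 5; K⁻¹ = [[-2/5, -1, 9/5], [0, 0, -1], [-1/5, -1, 7/5]].
W = K⁻¹(C + P) = [[1, 3], [-2, -5], [1, -4]].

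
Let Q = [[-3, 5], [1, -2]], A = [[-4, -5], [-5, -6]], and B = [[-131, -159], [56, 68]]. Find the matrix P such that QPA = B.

Isolating P: multiply by Q⁻¹ from the left and A⁻¹ from the right, so P = Q⁻¹BA⁻¹.
det Q = 1, so Q⁻¹ = [[-2, -5], [-1, -3]].
A has determinant -1; A⁻¹ = [[6, -5], [-5, 4]].
Q⁻¹B = [[-18, -22], [-37, -45]].
P = (Q⁻¹B)A⁻¹ = [[2, 2], [3, 5]].

P = [[2, 2], [3, 5]]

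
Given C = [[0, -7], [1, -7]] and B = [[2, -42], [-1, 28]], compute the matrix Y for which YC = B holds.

Y = [[4, 2], [-3, -1]]

Right-multiplying both sides by C⁻¹ gives Y = BC⁻¹.
C has determinant 7; C⁻¹ = [[-1, 1], [-1/7, 0]].
Y = BC⁻¹ = [[2, -42], [-1, 28]] · [[-1, 1], [-1/7, 0]] = [[4, 2], [-3, -1]].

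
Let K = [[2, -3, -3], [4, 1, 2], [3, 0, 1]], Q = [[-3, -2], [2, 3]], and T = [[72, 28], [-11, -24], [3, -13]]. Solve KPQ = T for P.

Isolating P: multiply by K⁻¹ from the left and Q⁻¹ from the right, so P = K⁻¹TQ⁻¹.
K has determinant 5; K⁻¹ = [[1/5, 3/5, -3/5], [2/5, 11/5, -16/5], [-3/5, -9/5, 14/5]].
det Q = -5, so Q⁻¹ = [[-3/5, -2/5], [2/5, 3/5]].
K⁻¹T = [[6, -1], [-5, 0], [-15, -10]].
P = (K⁻¹T)Q⁻¹ = [[-4, -3], [3, 2], [5, 0]].

P = [[-4, -3], [3, 2], [5, 0]]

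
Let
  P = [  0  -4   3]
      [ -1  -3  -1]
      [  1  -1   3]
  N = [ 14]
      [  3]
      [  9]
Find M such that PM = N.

M = [[1], [-2], [2]]

P is on the left of M, so left-multiply by P⁻¹: M = P⁻¹N.
det P = 4; the adjugate gives P⁻¹ = [[-5/2, 9/4, 13/4], [1/2, -3/4, -3/4], [1, -1, -1]].
M = P⁻¹N = [[-5/2, 9/4, 13/4], [1/2, -3/4, -3/4], [1, -1, -1]] · [[14], [3], [9]] = [[1], [-2], [2]].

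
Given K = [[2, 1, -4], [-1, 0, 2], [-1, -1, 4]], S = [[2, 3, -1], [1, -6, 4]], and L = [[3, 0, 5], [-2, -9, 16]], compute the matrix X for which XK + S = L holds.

XK = L − S = [[1, -3, 6], [-3, -3, 12]].
Since K sits to the right of X, X = (L − S)K⁻¹.
det K = 2, so K⁻¹ = [[1, 0, 1], [1, 2, 0], [1/2, 1/2, 1/2]].
X = (L − S)K⁻¹ = [[1, -3, 4], [0, 0, 3]].

X = [[1, -3, 4], [0, 0, 3]]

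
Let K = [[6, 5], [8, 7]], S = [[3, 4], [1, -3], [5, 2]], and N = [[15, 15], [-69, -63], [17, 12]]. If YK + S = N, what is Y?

Y = [[-2, 3], [-5, -5], [2, 0]]

YK = N − S = [[12, 11], [-70, -60], [12, 10]].
Since K sits to the right of Y, Y = (N − S)K⁻¹.
det K = 2, so K⁻¹ = [[7/2, -5/2], [-4, 3]].
Y = (N − S)K⁻¹ = [[-2, 3], [-5, -5], [2, 0]].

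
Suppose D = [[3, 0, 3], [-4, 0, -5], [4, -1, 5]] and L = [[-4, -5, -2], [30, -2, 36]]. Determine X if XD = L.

X = [[-4, 3, 5], [2, -4, 2]]

D is on the right of X, so right-multiply by D⁻¹: X = LD⁻¹.
D has determinant -3; D⁻¹ = [[5/3, 1, 0], [0, -1, -1], [-4/3, -1, 0]].
X = LD⁻¹ = [[-4, -5, -2], [30, -2, 36]] · [[5/3, 1, 0], [0, -1, -1], [-4/3, -1, 0]] = [[-4, 3, 5], [2, -4, 2]].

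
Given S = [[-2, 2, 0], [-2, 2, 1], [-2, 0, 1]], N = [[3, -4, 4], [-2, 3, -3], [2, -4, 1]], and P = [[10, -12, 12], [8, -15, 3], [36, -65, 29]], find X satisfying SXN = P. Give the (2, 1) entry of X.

0

Isolating X: multiply by S⁻¹ from the left and N⁻¹ from the right, so X = S⁻¹PN⁻¹.
det S = -4; the adjugate gives S⁻¹ = [[-1/2, 1/2, -1/2], [0, 1/2, -1/2], [-1, 1, 0]].
det N = -3, so N⁻¹ = [[3, 4, 0], [4/3, 5/3, -1/3], [-2/3, -4/3, -1/3]].
S⁻¹P = [[-19, 31, -19], [-14, 25, -13], [-2, -3, -9]].
X = (S⁻¹P)N⁻¹ = [[-3, 1, -4], [0, 3, -4], [-4, -1, 4]].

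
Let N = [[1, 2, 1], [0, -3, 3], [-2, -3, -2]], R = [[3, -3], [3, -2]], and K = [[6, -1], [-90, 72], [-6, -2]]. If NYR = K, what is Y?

Y = [[1, 5], [0, 2], [-4, -4]]

Isolating Y: multiply by N⁻¹ from the left and R⁻¹ from the right, so Y = N⁻¹KR⁻¹.
det N = -3, so N⁻¹ = [[-5, -1/3, -3], [2, 0, 1], [2, 1/3, 1]].
det R = 3, so R⁻¹ = [[-2/3, 1], [-1, 1]].
N⁻¹K = [[18, -13], [6, -4], [-24, 20]].
Y = (N⁻¹K)R⁻¹ = [[1, 5], [0, 2], [-4, -4]].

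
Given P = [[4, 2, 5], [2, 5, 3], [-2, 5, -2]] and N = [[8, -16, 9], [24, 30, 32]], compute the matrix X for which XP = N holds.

Since P sits to the right of X, X = NP⁻¹.
det P = -4, so P⁻¹ = [[25/4, -29/4, 19/4], [1/2, -1/2, 1/2], [-5, 6, -4]].
X = NP⁻¹ = [[8, -16, 9], [24, 30, 32]] · [[25/4, -29/4, 19/4], [1/2, -1/2, 1/2], [-5, 6, -4]] = [[-3, 4, -6], [5, 3, 1]].

X = [[-3, 4, -6], [5, 3, 1]]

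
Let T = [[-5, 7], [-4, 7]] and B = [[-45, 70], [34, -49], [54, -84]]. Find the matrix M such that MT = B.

M = [[5, 5], [-6, -1], [-6, -6]]

T is on the right of M, so right-multiply by T⁻¹: M = BT⁻¹.
T has determinant -7; T⁻¹ = [[-1, 1], [-4/7, 5/7]].
M = BT⁻¹ = [[-45, 70], [34, -49], [54, -84]] · [[-1, 1], [-4/7, 5/7]] = [[5, 5], [-6, -1], [-6, -6]].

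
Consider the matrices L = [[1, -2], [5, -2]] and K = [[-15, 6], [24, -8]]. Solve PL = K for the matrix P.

L is on the right of P, so right-multiply by L⁻¹: P = KL⁻¹.
det L = 8, so L⁻¹ = [[-1/4, 1/4], [-5/8, 1/8]].
P = KL⁻¹ = [[-15, 6], [24, -8]] · [[-1/4, 1/4], [-5/8, 1/8]] = [[0, -3], [-1, 5]].

P = [[0, -3], [-1, 5]]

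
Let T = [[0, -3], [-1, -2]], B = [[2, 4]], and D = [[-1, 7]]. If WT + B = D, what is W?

WT = D − B = [[-3, 3]].
T is on the right of W, so right-multiply by T⁻¹: W = (D − B)T⁻¹.
det T = -3, so T⁻¹ = [[2/3, -1], [-1/3, 0]].
W = (D − B)T⁻¹ = [[-3, 3]].

W = [[-3, 3]]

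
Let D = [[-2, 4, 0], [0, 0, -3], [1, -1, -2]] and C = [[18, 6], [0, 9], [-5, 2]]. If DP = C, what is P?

Since D multiplies P on the left, P = D⁻¹C.
det D = -6, so D⁻¹ = [[1/2, -4/3, 2], [1/2, -2/3, 1], [0, -1/3, 0]].
P = D⁻¹C = [[1/2, -4/3, 2], [1/2, -2/3, 1], [0, -1/3, 0]] · [[18, 6], [0, 9], [-5, 2]] = [[-1, -5], [4, -1], [0, -3]].

P = [[-1, -5], [4, -1], [0, -3]]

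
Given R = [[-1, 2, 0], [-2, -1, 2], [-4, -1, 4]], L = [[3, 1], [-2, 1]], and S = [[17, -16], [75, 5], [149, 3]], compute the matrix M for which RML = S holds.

Left-multiply by R⁻¹ and right-multiply by L⁻¹: M = R⁻¹SL⁻¹.
R has determinant 2; R⁻¹ = [[-1, -4, 2], [0, -2, 1], [-1, -9/2, 5/2]].
det L = 5; the adjugate gives L⁻¹ = [[1/5, -1/5], [2/5, 3/5]].
R⁻¹S = [[-19, 2], [-1, -7], [18, 1]].
M = (R⁻¹S)L⁻¹ = [[-3, 5], [-3, -4], [4, -3]].

M = [[-3, 5], [-3, -4], [4, -3]]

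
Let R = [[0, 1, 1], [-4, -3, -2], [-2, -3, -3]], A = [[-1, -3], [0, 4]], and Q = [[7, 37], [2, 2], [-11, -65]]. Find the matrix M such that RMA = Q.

Left-multiply by R⁻¹ and right-multiply by A⁻¹: M = R⁻¹QA⁻¹.
det R = -2; the adjugate gives R⁻¹ = [[-3/2, 0, -1/2], [4, -1, 2], [-3, 1, -2]].
det A = -4; the adjugate gives A⁻¹ = [[-1, -3/4], [0, 1/4]].
R⁻¹Q = [[-5, -23], [4, 16], [3, 21]].
M = (R⁻¹Q)A⁻¹ = [[5, -2], [-4, 1], [-3, 3]].

M = [[5, -2], [-4, 1], [-3, 3]]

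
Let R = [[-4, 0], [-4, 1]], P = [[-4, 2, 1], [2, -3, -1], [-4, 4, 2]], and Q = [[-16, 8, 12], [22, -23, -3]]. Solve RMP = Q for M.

Isolating M: multiply by R⁻¹ from the left and P⁻¹ from the right, so M = R⁻¹QP⁻¹.
det R = -4, so R⁻¹ = [[-1/4, 0], [-1, 1]].
det P = 4, so P⁻¹ = [[-1/2, 0, 1/4], [0, -1, -1/2], [-1, 2, 2]].
R⁻¹Q = [[4, -2, -3], [38, -31, -15]].
M = (R⁻¹Q)P⁻¹ = [[1, -4, -4], [-4, 1, -5]].

M = [[1, -4, -4], [-4, 1, -5]]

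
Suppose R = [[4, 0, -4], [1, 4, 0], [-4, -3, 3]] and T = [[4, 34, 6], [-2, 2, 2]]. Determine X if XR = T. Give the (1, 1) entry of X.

-6

Right-multiplying both sides by R⁻¹ gives X = TR⁻¹.
det R = -4; the adjugate gives R⁻¹ = [[-3, -3, -4], [3/4, 1, 1], [-13/4, -3, -4]].
X = TR⁻¹ = [[4, 34, 6], [-2, 2, 2]] · [[-3, -3, -4], [3/4, 1, 1], [-13/4, -3, -4]] = [[-6, 4, -6], [1, 2, 2]].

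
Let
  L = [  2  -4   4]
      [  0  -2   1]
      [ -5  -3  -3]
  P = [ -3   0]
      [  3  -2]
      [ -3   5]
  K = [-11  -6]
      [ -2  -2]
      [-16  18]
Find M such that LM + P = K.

M = [[2, 1], [2, -2], [-1, -4]]

LM = K − P = [[-8, -6], [-5, 0], [-13, 13]].
Since L multiplies M on the left, M = L⁻¹(K − P).
det L = -2, so L⁻¹ = [[-9/2, 12, -2], [5/2, -7, 1], [5, -13, 2]].
M = L⁻¹(K − P) = [[2, 1], [2, -2], [-1, -4]].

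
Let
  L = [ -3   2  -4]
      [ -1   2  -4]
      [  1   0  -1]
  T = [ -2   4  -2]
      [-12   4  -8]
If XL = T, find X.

Right-multiplying both sides by L⁻¹ gives X = TL⁻¹.
L has determinant 4; L⁻¹ = [[-1/2, 1/2, 0], [-5/4, 7/4, -2], [-1/2, 1/2, -1]].
X = TL⁻¹ = [[-2, 4, -2], [-12, 4, -8]] · [[-1/2, 1/2, 0], [-5/4, 7/4, -2], [-1/2, 1/2, -1]] = [[-3, 5, -6], [5, -3, 0]].

X = [[-3, 5, -6], [5, -3, 0]]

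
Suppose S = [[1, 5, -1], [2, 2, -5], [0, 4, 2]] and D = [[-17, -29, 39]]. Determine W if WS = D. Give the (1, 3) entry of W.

Right-multiplying both sides by S⁻¹ gives W = DS⁻¹.
det S = -4; the adjugate gives S⁻¹ = [[-6, 7/2, 23/4], [1, -1/2, -3/4], [-2, 1, 2]].
W = DS⁻¹ = [[-17, -29, 39]] · [[-6, 7/2, 23/4], [1, -1/2, -3/4], [-2, 1, 2]] = [[-5, -6, 2]].

2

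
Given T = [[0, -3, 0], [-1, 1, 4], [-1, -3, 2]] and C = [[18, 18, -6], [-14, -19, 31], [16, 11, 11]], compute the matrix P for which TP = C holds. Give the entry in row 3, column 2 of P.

Left-multiplying both sides by T⁻¹ gives P = T⁻¹C.
det T = 6, so T⁻¹ = [[7/3, 1, -2], [-1/3, 0, 0], [2/3, 1/2, -1/2]].
P = T⁻¹C = [[7/3, 1, -2], [-1/3, 0, 0], [2/3, 1/2, -1/2]] · [[18, 18, -6], [-14, -19, 31], [16, 11, 11]] = [[-4, 1, -5], [-6, -6, 2], [-3, -3, 6]].

-3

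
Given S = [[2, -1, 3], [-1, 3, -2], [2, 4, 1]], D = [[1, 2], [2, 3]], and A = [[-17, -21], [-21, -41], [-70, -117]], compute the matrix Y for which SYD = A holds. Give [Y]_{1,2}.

-1

Isolating Y: multiply by S⁻¹ from the left and D⁻¹ from the right, so Y = S⁻¹AD⁻¹.
det S = -5; the adjugate gives S⁻¹ = [[-11/5, -13/5, 7/5], [3/5, 4/5, -1/5], [2, 2, -1]].
det D = -1; the adjugate gives D⁻¹ = [[-3, 2], [2, -1]].
S⁻¹A = [[-6, -11], [-13, -22], [-6, -7]].
Y = (S⁻¹A)D⁻¹ = [[-4, -1], [-5, -4], [4, -5]].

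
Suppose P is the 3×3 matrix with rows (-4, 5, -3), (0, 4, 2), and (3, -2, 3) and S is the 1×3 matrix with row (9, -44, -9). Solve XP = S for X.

X = [[-6, -6, -5]]

P is on the right of X, so right-multiply by P⁻¹: X = SP⁻¹.
det P = 2, so P⁻¹ = [[8, -9/2, 11], [3, -3/2, 4], [-6, 7/2, -8]].
X = SP⁻¹ = [[9, -44, -9]] · [[8, -9/2, 11], [3, -3/2, 4], [-6, 7/2, -8]] = [[-6, -6, -5]].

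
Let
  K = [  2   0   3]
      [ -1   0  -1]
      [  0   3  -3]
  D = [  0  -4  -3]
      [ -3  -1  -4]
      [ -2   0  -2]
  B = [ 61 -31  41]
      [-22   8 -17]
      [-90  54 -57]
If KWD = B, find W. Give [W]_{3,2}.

-5

W = K⁻¹BD⁻¹ (apply K⁻¹ on the left and D⁻¹ on the right).
det K = -3, so K⁻¹ = [[-1, -3, 0], [1, 2, 1/3], [1, 2, 0]].
D has determinant -2; D⁻¹ = [[-1, 4, -13/2], [-1, 3, -9/2], [1, -4, 6]].
K⁻¹B = [[5, 7, 10], [-13, 3, -12], [17, -15, 7]].
W = (K⁻¹B)D⁻¹ = [[-2, 1, -4], [-2, 5, -1], [5, -5, -1]].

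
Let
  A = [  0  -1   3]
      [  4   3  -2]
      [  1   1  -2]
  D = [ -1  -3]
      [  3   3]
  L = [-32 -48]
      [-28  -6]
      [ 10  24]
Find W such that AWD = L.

Left-multiply by A⁻¹ and right-multiply by D⁻¹: W = A⁻¹LD⁻¹.
det A = -3; the adjugate gives A⁻¹ = [[4/3, -1/3, 7/3], [-2, 1, -4], [-1/3, 1/3, -4/3]].
det D = 6; the adjugate gives D⁻¹ = [[1/2, 1/2], [-1/2, -1/6]].
A⁻¹L = [[-10, -6], [-4, -6], [-12, -18]].
W = (A⁻¹L)D⁻¹ = [[-2, -4], [1, -1], [3, -3]].

W = [[-2, -4], [1, -1], [3, -3]]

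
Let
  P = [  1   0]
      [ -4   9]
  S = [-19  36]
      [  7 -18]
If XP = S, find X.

Right-multiplying both sides by P⁻¹ gives X = SP⁻¹.
P has determinant 9; P⁻¹ = [[1, 0], [4/9, 1/9]].
X = SP⁻¹ = [[-19, 36], [7, -18]] · [[1, 0], [4/9, 1/9]] = [[-3, 4], [-1, -2]].

X = [[-3, 4], [-1, -2]]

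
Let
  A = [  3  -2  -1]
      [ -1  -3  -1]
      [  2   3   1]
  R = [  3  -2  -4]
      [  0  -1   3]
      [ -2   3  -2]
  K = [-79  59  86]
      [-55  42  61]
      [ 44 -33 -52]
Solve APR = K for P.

P = [[-5, -5, -2], [4, -1, -4], [4, -5, 3]]

Left-multiply by A⁻¹ and right-multiply by R⁻¹: P = A⁻¹KR⁻¹.
det A = -1, so A⁻¹ = [[0, 1, 1], [1, -5, -4], [-3, 13, 11]].
R has determinant -1; R⁻¹ = [[7, 16, 10], [6, 14, 9], [2, 5, 3]].
A⁻¹K = [[-11, 9, 9], [20, -19, -11], [6, 6, -37]].
P = (A⁻¹K)R⁻¹ = [[-5, -5, -2], [4, -1, -4], [4, -5, 3]].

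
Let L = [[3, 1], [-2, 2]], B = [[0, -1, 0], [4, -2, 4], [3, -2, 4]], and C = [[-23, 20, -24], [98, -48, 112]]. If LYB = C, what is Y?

Left-multiply by L⁻¹ and right-multiply by B⁻¹: Y = L⁻¹CB⁻¹.
det L = 8, so L⁻¹ = [[1/4, -1/8], [1/4, 3/8]].
det B = 4; the adjugate gives B⁻¹ = [[0, 1, -1], [-1, 0, 0], [-1/2, -3/4, 1]].
L⁻¹C = [[-18, 11, -20], [31, -13, 36]].
Y = (L⁻¹C)B⁻¹ = [[-1, -3, -2], [-5, 4, 5]].

Y = [[-1, -3, -2], [-5, 4, 5]]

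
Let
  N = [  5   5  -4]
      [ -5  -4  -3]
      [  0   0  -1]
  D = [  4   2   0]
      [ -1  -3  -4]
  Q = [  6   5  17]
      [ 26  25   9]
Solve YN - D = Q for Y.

YN = Q + D = [[10, 7, 17], [25, 22, 5]].
Right-multiplying both sides by N⁻¹ gives Y = (Q + D)N⁻¹.
det N = -5, so N⁻¹ = [[-4/5, -1, 31/5], [1, 1, -7], [0, 0, -1]].
Y = (Q + D)N⁻¹ = [[-1, -3, -4], [2, -3, -4]].

Y = [[-1, -3, -4], [2, -3, -4]]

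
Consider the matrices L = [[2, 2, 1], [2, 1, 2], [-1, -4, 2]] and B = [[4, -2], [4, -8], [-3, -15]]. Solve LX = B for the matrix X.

X = [[-1, -1], [2, 2], [2, -4]]

Left-multiplying both sides by L⁻¹ gives X = L⁻¹B.
det L = 1, so L⁻¹ = [[10, -8, 3], [-6, 5, -2], [-7, 6, -2]].
X = L⁻¹B = [[10, -8, 3], [-6, 5, -2], [-7, 6, -2]] · [[4, -2], [4, -8], [-3, -15]] = [[-1, -1], [2, 2], [2, -4]].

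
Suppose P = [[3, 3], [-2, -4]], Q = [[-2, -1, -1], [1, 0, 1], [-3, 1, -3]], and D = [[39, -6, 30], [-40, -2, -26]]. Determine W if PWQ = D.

Left-multiply by P⁻¹ and right-multiply by Q⁻¹: W = P⁻¹DQ⁻¹.
P has determinant -6; P⁻¹ = [[2/3, 1/2], [-1/3, -1/2]].
det Q = 1; the adjugate gives Q⁻¹ = [[-1, -4, -1], [0, 3, 1], [1, 5, 1]].
P⁻¹D = [[6, -5, 7], [7, 3, 3]].
W = (P⁻¹D)Q⁻¹ = [[1, -4, -4], [-4, -4, -1]].

W = [[1, -4, -4], [-4, -4, -1]]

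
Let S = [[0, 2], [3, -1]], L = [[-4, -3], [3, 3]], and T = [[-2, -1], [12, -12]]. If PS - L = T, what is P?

PS = T + L = [[-6, -4], [15, -9]].
Since S sits to the right of P, P = (T + L)S⁻¹.
S has determinant -6; S⁻¹ = [[1/6, 1/3], [1/2, 0]].
P = (T + L)S⁻¹ = [[-3, -2], [-2, 5]].

P = [[-3, -2], [-2, 5]]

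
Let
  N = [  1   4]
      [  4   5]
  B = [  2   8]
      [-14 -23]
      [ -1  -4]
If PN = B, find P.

P = [[2, 0], [-2, -3], [-1, 0]]

Right-multiplying both sides by N⁻¹ gives P = BN⁻¹.
det N = -11; the adjugate gives N⁻¹ = [[-5/11, 4/11], [4/11, -1/11]].
P = BN⁻¹ = [[2, 8], [-14, -23], [-1, -4]] · [[-5/11, 4/11], [4/11, -1/11]] = [[2, 0], [-2, -3], [-1, 0]].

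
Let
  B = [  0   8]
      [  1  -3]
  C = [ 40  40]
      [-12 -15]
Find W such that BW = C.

W = [[3, 0], [5, 5]]

Left-multiplying both sides by B⁻¹ gives W = B⁻¹C.
det B = -8; the adjugate gives B⁻¹ = [[3/8, 1], [1/8, 0]].
W = B⁻¹C = [[3/8, 1], [1/8, 0]] · [[40, 40], [-12, -15]] = [[3, 0], [5, 5]].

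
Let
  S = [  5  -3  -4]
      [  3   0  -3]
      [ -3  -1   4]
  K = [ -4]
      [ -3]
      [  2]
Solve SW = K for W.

Left-multiplying both sides by S⁻¹ gives W = S⁻¹K.
det S = 6; the adjugate gives S⁻¹ = [[-1/2, 8/3, 3/2], [-1/2, 4/3, 1/2], [-1/2, 7/3, 3/2]].
W = S⁻¹K = [[-1/2, 8/3, 3/2], [-1/2, 4/3, 1/2], [-1/2, 7/3, 3/2]] · [[-4], [-3], [2]] = [[-3], [-1], [-2]].

W = [[-3], [-1], [-2]]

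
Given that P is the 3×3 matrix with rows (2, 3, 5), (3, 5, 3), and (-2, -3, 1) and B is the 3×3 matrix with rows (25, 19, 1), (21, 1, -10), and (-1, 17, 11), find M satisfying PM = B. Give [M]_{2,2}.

Left-multiplying both sides by P⁻¹ gives M = P⁻¹B.
det P = 6; the adjugate gives P⁻¹ = [[7/3, -3, -8/3], [-3/2, 2, 3/2], [1/6, 0, 1/6]].
M = P⁻¹B = [[7/3, -3, -8/3], [-3/2, 2, 3/2], [1/6, 0, 1/6]] · [[25, 19, 1], [21, 1, -10], [-1, 17, 11]] = [[-2, -4, 3], [3, -1, -5], [4, 6, 2]].

-1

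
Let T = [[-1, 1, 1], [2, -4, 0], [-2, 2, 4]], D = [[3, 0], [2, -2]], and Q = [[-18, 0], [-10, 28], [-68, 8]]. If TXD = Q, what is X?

X = T⁻¹QD⁻¹ (apply T⁻¹ on the left and D⁻¹ on the right).
det T = 4, so T⁻¹ = [[-4, -1/2, 1], [-2, -1/2, 1/2], [-1, 0, 1/2]].
det D = -6, so D⁻¹ = [[1/3, 0], [1/3, -1/2]].
T⁻¹Q = [[9, -6], [7, -10], [-16, 4]].
X = (T⁻¹Q)D⁻¹ = [[1, 3], [-1, 5], [-4, -2]].

X = [[1, 3], [-1, 5], [-4, -2]]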